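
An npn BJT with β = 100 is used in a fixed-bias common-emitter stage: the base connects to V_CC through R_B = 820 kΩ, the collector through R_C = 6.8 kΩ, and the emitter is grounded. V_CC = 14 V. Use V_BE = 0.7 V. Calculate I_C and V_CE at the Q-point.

I_C ≈ 1.6 mA, V_CE ≈ 3 V

Base loop: V_CC = I_B·R_B + V_BE, so I_B = (14 − 0.7)/820 kΩ = 0.0162 mA.
In the active region I_C = β·I_B = 100 × 0.0162 = 1.62 mA.
Collector loop: V_CE = V_CC − I_C·R_C = 14 − 1.62×6.8 = 2.97 V.
Since V_CE = 2.97 V > V_CE(sat) ≈ 0.2 V, the transistor is in the active region as assumed.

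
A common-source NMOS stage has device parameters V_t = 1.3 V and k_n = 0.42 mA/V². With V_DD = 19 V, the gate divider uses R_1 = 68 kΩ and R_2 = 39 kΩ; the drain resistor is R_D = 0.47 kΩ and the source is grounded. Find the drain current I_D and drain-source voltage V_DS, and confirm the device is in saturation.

V_G = V_DD·R_2/(R_1+R_2) = 19×39/107 = 6.93 V. With the source grounded, V_GS = V_G = 6.93 V.
Assume saturation: I_D = (k_n/2)(V_GS − V_t)² = (0.42/2)×(6.93 − 1.3)² = 0.21×5.63² = 6.65 mA.
V_DS = V_DD − I_D·R_D = 19 − 6.65×0.47 = 15.9 V.
Saturation requires V_DS ≥ V_GS − V_t = 5.63 V; 15.9 ≥ 5.63 ✓.

I_D ≈ 6.6 mA, V_DS ≈ 16 V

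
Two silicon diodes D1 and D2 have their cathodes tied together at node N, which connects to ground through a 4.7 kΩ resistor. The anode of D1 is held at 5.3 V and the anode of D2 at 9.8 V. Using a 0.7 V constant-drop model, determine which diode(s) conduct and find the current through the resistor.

Assume both conduct. Then node N would need to be at both 5.3−0.7 = 4.6 V and 9.8−0.7 = 9.1 V, which is impossible.
Assume only D2 conducts: V_N = 9.8 − 0.7 = 9.1 V, so I_R = 9.1/4.7 = 1.94 mA.
Check D1: its anode-to-cathode voltage is 5.3 − 9.1 = -3.8 V < 0.7 V, so it is off. The assumption is consistent.

Only D2 conducts; I_R ≈ 1.9 mA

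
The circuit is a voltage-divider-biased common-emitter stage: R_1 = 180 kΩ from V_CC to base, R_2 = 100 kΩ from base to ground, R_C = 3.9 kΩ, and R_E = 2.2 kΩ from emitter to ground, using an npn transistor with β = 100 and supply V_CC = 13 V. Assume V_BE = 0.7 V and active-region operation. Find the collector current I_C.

I_C ≈ 1.4 mA

Thevenize the base divider: V_Th = V_CC·R_2/(R_1+R_2) = 13×100/280 = 4.64 V, R_Th = R_1‖R_2 = 64.3 kΩ.
Base-emitter loop: V_Th = I_B·R_Th + V_BE + (β+1)I_B·R_E, so I_B = (4.64 − 0.7) / (64.3 + 101×2.2) = 0.0138 mA.
I_C = β·I_B = 100×0.0138 = 1.38 mA, and I_E = (β+1)I_B = 1.39 mA.
V_CE = V_CC − I_C·R_C − I_E·R_E = 13 − 1.38×3.9 − 1.39×2.2 = 4.57 V.
V_CE = 4.57 V > 0.2 V confirms active-region operation.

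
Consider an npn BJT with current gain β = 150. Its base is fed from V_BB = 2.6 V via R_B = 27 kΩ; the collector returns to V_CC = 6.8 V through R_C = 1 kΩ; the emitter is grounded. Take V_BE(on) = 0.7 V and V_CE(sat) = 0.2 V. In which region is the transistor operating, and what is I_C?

Assume active: I_B = (2.6 − 0.7)/27 = 0.0704 mA, giving I_C = β·I_B = 10.6 mA.
But then V_CE = 6.8 − 10.6×1 = -3.76 V < V_CE(sat) = 0.2 V — impossible in the active region.
So the transistor is saturated. With V_CE = 0.2 V, I_C = (V_CC − 0.2)/R_C = 6.6/1 = 6.6 mA.
Check: β·I_B = 10.6 mA > I_C = 6.6 mA, confirming saturation.

saturation; I_C ≈ 6.6 mA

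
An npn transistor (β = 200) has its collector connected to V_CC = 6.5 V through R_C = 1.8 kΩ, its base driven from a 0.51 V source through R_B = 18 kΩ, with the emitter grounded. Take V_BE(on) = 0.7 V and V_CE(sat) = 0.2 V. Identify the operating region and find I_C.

cutoff; I_C ≈ 0

V_BB = 0.51 V ≤ V_BE(on) = 0.7 V, so the base-emitter junction is not forward biased.
The transistor is in cutoff: I_B = I_C = 0.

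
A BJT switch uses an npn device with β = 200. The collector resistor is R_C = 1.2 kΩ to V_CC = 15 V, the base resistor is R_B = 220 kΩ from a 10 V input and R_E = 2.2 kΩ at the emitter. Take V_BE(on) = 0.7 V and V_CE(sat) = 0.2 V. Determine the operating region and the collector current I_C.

Assume active. Base-emitter loop: I_B = (V_BB − V_BE)/(R_B + (β+1)R_E) = (10 − 0.7)/(220 + 201×2.2) = 0.014 mA.
I_C = β·I_B = 200×0.014 = 2.81 mA.
V_CE = V_CC − I_C·R_C − I_E·R_E = 15 − 2.81×1.2 − 2.82×2.2 = 5.42 V > V_CE(sat), so the active-region assumption holds.

active; I_C ≈ 2.8 mA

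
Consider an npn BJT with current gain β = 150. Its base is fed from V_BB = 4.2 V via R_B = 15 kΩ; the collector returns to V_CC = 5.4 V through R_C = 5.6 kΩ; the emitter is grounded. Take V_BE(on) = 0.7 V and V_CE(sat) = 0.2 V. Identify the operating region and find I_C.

saturation; I_C ≈ 0.93 mA

Assume active: I_B = (4.2 − 0.7)/15 = 0.233 mA, giving I_C = β·I_B = 35 mA.
But then V_CE = 5.4 − 35×5.6 = -191 V < V_CE(sat) = 0.2 V — impossible in the active region.
So the transistor is saturated. With V_CE = 0.2 V, I_C = (V_CC − 0.2)/R_C = 5.2/5.6 = 0.929 mA.
Check: β·I_B = 35 mA > I_C = 0.929 mA, confirming saturation.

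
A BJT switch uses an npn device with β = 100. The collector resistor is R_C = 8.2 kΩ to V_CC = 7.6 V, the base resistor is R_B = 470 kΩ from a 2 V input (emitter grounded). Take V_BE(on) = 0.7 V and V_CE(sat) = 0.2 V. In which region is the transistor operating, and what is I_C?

active; I_C ≈ 0.28 mA

Assume active. Base-emitter loop: I_B = (V_BB − V_BE)/R_B = (2 − 0.7)/470 = 0.00277 mA.
I_C = β·I_B = 100×0.00277 = 0.277 mA.
V_CE = V_CC − I_C·R_C = 7.6 − 0.277×8.2 = 5.33 V > V_CE(sat), so the active-region assumption holds.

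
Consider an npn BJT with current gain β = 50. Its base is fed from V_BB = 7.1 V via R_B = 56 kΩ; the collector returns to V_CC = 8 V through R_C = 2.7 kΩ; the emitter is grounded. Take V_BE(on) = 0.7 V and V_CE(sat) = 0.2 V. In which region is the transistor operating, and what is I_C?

Assume active: I_B = (7.1 − 0.7)/56 = 0.114 mA, giving I_C = β·I_B = 5.71 mA.
But then V_CE = 8 − 5.71×2.7 = -7.43 V < V_CE(sat) = 0.2 V — impossible in the active region.
So the transistor is saturated. With V_CE = 0.2 V, I_C = (V_CC − 0.2)/R_C = 7.8/2.7 = 2.89 mA.
Check: β·I_B = 5.71 mA > I_C = 2.89 mA, confirming saturation.

saturation; I_C ≈ 2.9 mA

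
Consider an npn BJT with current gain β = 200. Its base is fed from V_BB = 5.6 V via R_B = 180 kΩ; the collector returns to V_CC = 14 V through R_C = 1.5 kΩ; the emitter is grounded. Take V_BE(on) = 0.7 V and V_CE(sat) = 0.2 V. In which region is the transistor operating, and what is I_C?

active; I_C ≈ 5.4 mA

Assume active. Base-emitter loop: I_B = (V_BB − V_BE)/R_B = (5.6 − 0.7)/180 = 0.0272 mA.
I_C = β·I_B = 200×0.0272 = 5.44 mA.
V_CE = V_CC − I_C·R_C = 14 − 5.44×1.5 = 5.83 V > V_CE(sat), so the active-region assumption holds.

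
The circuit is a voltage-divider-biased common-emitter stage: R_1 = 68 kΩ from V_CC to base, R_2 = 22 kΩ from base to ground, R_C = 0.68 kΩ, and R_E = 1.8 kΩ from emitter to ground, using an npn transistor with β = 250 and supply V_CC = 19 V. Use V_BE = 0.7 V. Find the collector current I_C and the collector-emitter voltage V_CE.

I_C ≈ 2.1 mA, V_CE ≈ 14 V

Thevenize the base divider: V_Th = V_CC·R_2/(R_1+R_2) = 19×22/90 = 4.64 V, R_Th = R_1‖R_2 = 16.6 kΩ.
Base-emitter loop: V_Th = I_B·R_Th + V_BE + (β+1)I_B·R_E, so I_B = (4.64 − 0.7) / (16.6 + 251×1.8) = 0.00842 mA.
I_C = β·I_B = 250×0.00842 = 2.11 mA, and I_E = (β+1)I_B = 2.11 mA.
V_CE = V_CC − I_C·R_C − I_E·R_E = 19 − 2.11×0.68 − 2.11×1.8 = 13.8 V.
V_CE = 13.8 V > 0.2 V confirms active-region operation.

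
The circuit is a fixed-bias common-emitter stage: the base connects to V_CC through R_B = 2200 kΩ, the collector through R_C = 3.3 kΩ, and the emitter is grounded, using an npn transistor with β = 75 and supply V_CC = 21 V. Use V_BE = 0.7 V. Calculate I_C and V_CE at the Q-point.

Base loop: V_CC = I_B·R_B + V_BE, so I_B = (21 − 0.7)/2200 kΩ = 0.00923 mA.
In the active region I_C = β·I_B = 75 × 0.00923 = 0.692 mA.
Collector loop: V_CE = V_CC − I_C·R_C = 21 − 0.692×3.3 = 18.7 V.
Since V_CE = 18.7 V > V_CE(sat) ≈ 0.2 V, the transistor is in the active region as assumed.

I_C ≈ 0.69 mA, V_CE ≈ 19 V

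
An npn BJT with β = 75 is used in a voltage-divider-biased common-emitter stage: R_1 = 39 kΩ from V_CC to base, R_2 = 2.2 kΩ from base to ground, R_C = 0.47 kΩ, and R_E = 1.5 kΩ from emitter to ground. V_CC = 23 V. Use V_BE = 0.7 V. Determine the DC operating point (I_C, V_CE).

I_C ≈ 0.34 mA, V_CE ≈ 22 V

Thevenize the base divider: V_Th = V_CC·R_2/(R_1+R_2) = 23×2.2/41.2 = 1.23 V, R_Th = R_1‖R_2 = 2.08 kΩ.
Base-emitter loop: V_Th = I_B·R_Th + V_BE + (β+1)I_B·R_E, so I_B = (1.23 − 0.7) / (2.08 + 76×1.5) = 0.00455 mA.
I_C = β·I_B = 75×0.00455 = 0.341 mA, and I_E = (β+1)I_B = 0.346 mA.
V_CE = V_CC − I_C·R_C − I_E·R_E = 23 − 0.341×0.47 − 0.346×1.5 = 22.3 V.
V_CE = 22.3 V > 0.2 V confirms active-region operation.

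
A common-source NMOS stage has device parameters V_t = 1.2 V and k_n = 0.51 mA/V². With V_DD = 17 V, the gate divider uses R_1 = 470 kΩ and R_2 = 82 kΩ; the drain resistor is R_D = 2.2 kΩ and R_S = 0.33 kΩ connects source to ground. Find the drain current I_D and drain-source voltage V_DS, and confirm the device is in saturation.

V_G = V_DD·R_2/(R_1+R_2) = 17×82/552 = 2.53 V.
Assume saturation: I_D = (k_n/2)(V_GS − V_t)² with V_GS = V_G − I_D·R_S = 2.53 − 0.33·I_D.
Substituting gives 0.0278·I_D² − 1.22·I_D + 0.448 = 0, with roots I_D = 0.369 or 43.7 mA.
The root I_D = 43.7 mA gives V_GS = -11.9 V ≤ V_t, so take I_D = 0.369 mA.
Then V_GS = 2.4 V and V_DS = V_DD − I_D(R_D+R_S) = 17 − 0.369×2.53 = 16.1 V.
Saturation requires V_DS ≥ V_GS − V_t = 1.2 V; 16.1 ≥ 1.2 ✓.

I_D ≈ 0.37 mA, V_DS ≈ 16 V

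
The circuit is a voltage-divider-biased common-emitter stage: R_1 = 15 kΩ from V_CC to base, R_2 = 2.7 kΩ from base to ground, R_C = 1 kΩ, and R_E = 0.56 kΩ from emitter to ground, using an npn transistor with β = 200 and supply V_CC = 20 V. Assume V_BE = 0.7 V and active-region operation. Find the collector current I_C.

I_C ≈ 4.1 mA

Thevenize the base divider: V_Th = V_CC·R_2/(R_1+R_2) = 20×2.7/17.7 = 3.05 V, R_Th = R_1‖R_2 = 2.29 kΩ.
Base-emitter loop: V_Th = I_B·R_Th + V_BE + (β+1)I_B·R_E, so I_B = (3.05 − 0.7) / (2.29 + 201×0.56) = 0.0205 mA.
I_C = β·I_B = 200×0.0205 = 4.09 mA, and I_E = (β+1)I_B = 4.11 mA.
V_CE = V_CC − I_C·R_C − I_E·R_E = 20 − 4.09×1 − 4.11×0.56 = 13.6 V.
V_CE = 13.6 V > 0.2 V confirms active-region operation.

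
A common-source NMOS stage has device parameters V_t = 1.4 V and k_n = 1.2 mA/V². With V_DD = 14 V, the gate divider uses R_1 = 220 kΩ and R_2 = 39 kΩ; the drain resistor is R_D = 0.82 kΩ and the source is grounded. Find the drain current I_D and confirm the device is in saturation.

I_D ≈ 0.3 mA

V_G = V_DD·R_2/(R_1+R_2) = 14×39/259 = 2.11 V. With the source grounded, V_GS = V_G = 2.11 V.
Assume saturation: I_D = (k_n/2)(V_GS − V_t)² = (1.2/2)×(2.11 − 1.4)² = 0.6×0.708² = 0.301 mA.
V_DS = V_DD − I_D·R_D = 14 − 0.301×0.82 = 13.8 V.
Saturation requires V_DS ≥ V_GS − V_t = 0.708 V; 13.8 ≥ 0.708 ✓.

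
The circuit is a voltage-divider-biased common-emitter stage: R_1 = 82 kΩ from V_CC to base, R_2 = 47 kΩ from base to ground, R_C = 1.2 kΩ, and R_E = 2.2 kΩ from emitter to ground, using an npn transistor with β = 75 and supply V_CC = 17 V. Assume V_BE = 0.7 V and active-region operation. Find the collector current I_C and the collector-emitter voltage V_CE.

I_C ≈ 2.1 mA, V_CE ≈ 9.8 V

Thevenize the base divider: V_Th = V_CC·R_2/(R_1+R_2) = 17×47/129 = 6.19 V, R_Th = R_1‖R_2 = 29.9 kΩ.
Base-emitter loop: V_Th = I_B·R_Th + V_BE + (β+1)I_B·R_E, so I_B = (6.19 − 0.7) / (29.9 + 76×2.2) = 0.0279 mA.
I_C = β·I_B = 75×0.0279 = 2.09 mA, and I_E = (β+1)I_B = 2.12 mA.
V_CE = V_CC − I_C·R_C − I_E·R_E = 17 − 2.09×1.2 − 2.12×2.2 = 9.83 V.
V_CE = 9.83 V > 0.2 V confirms active-region operation.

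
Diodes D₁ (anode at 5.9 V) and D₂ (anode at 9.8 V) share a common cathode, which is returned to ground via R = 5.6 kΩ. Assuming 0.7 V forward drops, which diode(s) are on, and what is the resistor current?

Assume both conduct. Then node N would need to be at both 5.9−0.7 = 5.2 V and 9.8−0.7 = 9.1 V, which is impossible.
Assume only D₂ conducts: V_N = 9.8 − 0.7 = 9.1 V, so I_R = 9.1/5.6 = 1.63 mA.
Check D₁: its anode-to-cathode voltage is 5.9 − 9.1 = -3.2 V < 0.7 V, so it is off. The assumption is consistent.

Only D₂ conducts; I_R ≈ 1.6 mA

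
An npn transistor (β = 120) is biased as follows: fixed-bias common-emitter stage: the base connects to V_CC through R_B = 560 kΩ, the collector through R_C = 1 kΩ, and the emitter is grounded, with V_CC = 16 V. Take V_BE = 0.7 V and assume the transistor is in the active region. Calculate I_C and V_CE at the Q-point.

I_C ≈ 3.3 mA, V_CE ≈ 13 V

Base loop: V_CC = I_B·R_B + V_BE, so I_B = (16 − 0.7)/560 kΩ = 0.0273 mA.
In the active region I_C = β·I_B = 120 × 0.0273 = 3.28 mA.
Collector loop: V_CE = V_CC − I_C·R_C = 16 − 3.28×1 = 12.7 V.
Since V_CE = 12.7 V > V_CE(sat) ≈ 0.2 V, the transistor is in the active region as assumed.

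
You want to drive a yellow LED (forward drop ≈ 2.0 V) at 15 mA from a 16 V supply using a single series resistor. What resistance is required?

R ≈ 0.93 kΩ

The resistor drops V_S − V_D = 16 − 2.0 = 14 V at 15 mA.
R = 14 V / 15 mA = 0.933 kΩ.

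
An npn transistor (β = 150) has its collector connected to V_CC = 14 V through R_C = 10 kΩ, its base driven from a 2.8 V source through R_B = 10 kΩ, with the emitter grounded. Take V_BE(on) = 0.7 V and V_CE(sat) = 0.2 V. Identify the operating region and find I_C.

Assume active: I_B = (2.8 − 0.7)/10 = 0.21 mA, giving I_C = β·I_B = 31.5 mA.
But then V_CE = 14 − 31.5×10 = -301 V < V_CE(sat) = 0.2 V — impossible in the active region.
So the transistor is saturated. With V_CE = 0.2 V, I_C = (V_CC − 0.2)/R_C = 13.8/10 = 1.38 mA.
Check: β·I_B = 31.5 mA > I_C = 1.38 mA, confirming saturation.

saturation; I_C ≈ 1.4 mA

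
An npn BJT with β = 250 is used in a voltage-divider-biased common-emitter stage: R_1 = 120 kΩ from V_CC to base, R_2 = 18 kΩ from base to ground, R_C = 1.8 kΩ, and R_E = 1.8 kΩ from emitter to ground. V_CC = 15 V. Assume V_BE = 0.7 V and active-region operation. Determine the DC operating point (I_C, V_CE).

I_C ≈ 0.67 mA, V_CE ≈ 13 V

Thevenize the base divider: V_Th = V_CC·R_2/(R_1+R_2) = 15×18/138 = 1.96 V, R_Th = R_1‖R_2 = 15.7 kΩ.
Base-emitter loop: V_Th = I_B·R_Th + V_BE + (β+1)I_B·R_E, so I_B = (1.96 − 0.7) / (15.7 + 251×1.8) = 0.00269 mA.
I_C = β·I_B = 250×0.00269 = 0.672 mA, and I_E = (β+1)I_B = 0.675 mA.
V_CE = V_CC − I_C·R_C − I_E·R_E = 15 − 0.672×1.8 − 0.675×1.8 = 12.6 V.
V_CE = 12.6 V > 0.2 V confirms active-region operation.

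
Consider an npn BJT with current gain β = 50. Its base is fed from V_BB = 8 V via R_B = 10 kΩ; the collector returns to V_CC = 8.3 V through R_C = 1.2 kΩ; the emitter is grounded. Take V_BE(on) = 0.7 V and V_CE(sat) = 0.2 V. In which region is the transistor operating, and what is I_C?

saturation; I_C ≈ 6.8 mA

Assume active: I_B = (8 − 0.7)/10 = 0.73 mA, giving I_C = β·I_B = 36.5 mA.
But then V_CE = 8.3 − 36.5×1.2 = -35.5 V < V_CE(sat) = 0.2 V — impossible in the active region.
So the transistor is saturated. With V_CE = 0.2 V, I_C = (V_CC − 0.2)/R_C = 8.1/1.2 = 6.75 mA.
Check: β·I_B = 36.5 mA > I_C = 6.75 mA, confirming saturation.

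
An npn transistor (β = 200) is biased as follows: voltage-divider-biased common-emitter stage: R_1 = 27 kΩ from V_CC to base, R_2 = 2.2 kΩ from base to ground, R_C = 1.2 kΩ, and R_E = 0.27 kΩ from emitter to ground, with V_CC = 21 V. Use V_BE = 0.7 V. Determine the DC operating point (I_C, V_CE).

I_C ≈ 3.1 mA, V_CE ≈ 16 V

Thevenize the base divider: V_Th = V_CC·R_2/(R_1+R_2) = 21×2.2/29.2 = 1.58 V, R_Th = R_1‖R_2 = 2.03 kΩ.
Base-emitter loop: V_Th = I_B·R_Th + V_BE + (β+1)I_B·R_E, so I_B = (1.58 − 0.7) / (2.03 + 201×0.27) = 0.0157 mA.
I_C = β·I_B = 200×0.0157 = 3.13 mA, and I_E = (β+1)I_B = 3.15 mA.
V_CE = V_CC − I_C·R_C − I_E·R_E = 21 − 3.13×1.2 − 3.15×0.27 = 16.4 V.
V_CE = 16.4 V > 0.2 V confirms active-region operation.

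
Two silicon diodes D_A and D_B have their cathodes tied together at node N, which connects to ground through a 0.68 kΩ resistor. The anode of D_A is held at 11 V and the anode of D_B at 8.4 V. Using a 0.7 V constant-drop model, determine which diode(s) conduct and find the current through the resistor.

Assume both conduct. Then node N would need to be at both 11−0.7 = 10.3 V and 8.4−0.7 = 7.7 V, which is impossible.
Assume only D_A conducts: V_N = 11 − 0.7 = 10.3 V, so I_R = 10.3/0.68 = 15.1 mA.
Check D_B: its anode-to-cathode voltage is 8.4 − 10.3 = -1.9 V < 0.7 V, so it is off. The assumption is consistent.

Only D_A conducts; I_R ≈ 15 mA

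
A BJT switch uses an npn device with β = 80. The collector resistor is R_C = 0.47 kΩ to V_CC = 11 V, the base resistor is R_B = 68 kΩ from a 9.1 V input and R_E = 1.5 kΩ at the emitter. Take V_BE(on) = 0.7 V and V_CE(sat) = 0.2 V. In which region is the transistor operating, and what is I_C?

Assume active. Base-emitter loop: I_B = (V_BB − V_BE)/(R_B + (β+1)R_E) = (9.1 − 0.7)/(68 + 81×1.5) = 0.0443 mA.
I_C = β·I_B = 80×0.0443 = 3.55 mA.
V_CE = V_CC − I_C·R_C − I_E·R_E = 11 − 3.55×0.47 − 3.59×1.5 = 3.95 V > V_CE(sat), so the active-region assumption holds.

active; I_C ≈ 3.5 mA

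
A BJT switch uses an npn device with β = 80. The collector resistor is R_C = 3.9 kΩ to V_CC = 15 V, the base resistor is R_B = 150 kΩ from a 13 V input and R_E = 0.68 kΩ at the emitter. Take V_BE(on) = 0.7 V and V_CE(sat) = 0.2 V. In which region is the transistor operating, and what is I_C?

Assume active: I_B = (13 − 0.7)/(150 + 81×0.68) = 0.06 mA, I_C = β·I_B = 4.8 mA.
Then V_CE = 15 − 4.8×3.9 − 4.86×0.68 = -7.02 V < 0.2 V — the active assumption fails.
Re-solve with V_CE = 0.2 V. KCL at the emitter: V_E/R_E = (V_BB−0.7−V_E)/R_B + (V_CC−0.2−V_E)/R_C, giving V_E = 2.24 V.
I_C = (V_CC − 0.2 − V_E)/R_C = (14.8 − 2.24)/3.9 = 3.22 mA.
Check: I_B = (12.3 − 2.24)/150 = 0.0671 mA, and β·I_B = 5.37 mA > I_C, confirming saturation.

saturation; I_C ≈ 3.2 mA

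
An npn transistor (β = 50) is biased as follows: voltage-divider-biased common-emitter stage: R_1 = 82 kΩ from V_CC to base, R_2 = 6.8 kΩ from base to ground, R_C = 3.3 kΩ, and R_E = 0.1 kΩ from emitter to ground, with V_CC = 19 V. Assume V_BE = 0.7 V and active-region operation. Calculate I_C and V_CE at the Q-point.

Thevenize the base divider: V_Th = V_CC·R_2/(R_1+R_2) = 19×6.8/88.8 = 1.45 V, R_Th = R_1‖R_2 = 6.28 kΩ.
Base-emitter loop: V_Th = I_B·R_Th + V_BE + (β+1)I_B·R_E, so I_B = (1.45 − 0.7) / (6.28 + 51×0.1) = 0.0663 mA.
I_C = β·I_B = 50×0.0663 = 3.32 mA, and I_E = (β+1)I_B = 3.38 mA.
V_CE = V_CC − I_C·R_C − I_E·R_E = 19 − 3.32×3.3 − 3.38×0.1 = 7.71 V.
V_CE = 7.71 V > 0.2 V confirms active-region operation.

I_C ≈ 3.3 mA, V_CE ≈ 7.7 V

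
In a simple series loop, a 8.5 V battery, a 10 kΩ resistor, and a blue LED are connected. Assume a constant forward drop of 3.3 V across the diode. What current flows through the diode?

KVL around the loop: 8.5 = V_D + I·R = 3.3 + I × 10 kΩ.
So I = (8.5 − 3.3) / 10 kΩ = 5.2 / 10 = 0.52 mA.

I ≈ 0.52 mA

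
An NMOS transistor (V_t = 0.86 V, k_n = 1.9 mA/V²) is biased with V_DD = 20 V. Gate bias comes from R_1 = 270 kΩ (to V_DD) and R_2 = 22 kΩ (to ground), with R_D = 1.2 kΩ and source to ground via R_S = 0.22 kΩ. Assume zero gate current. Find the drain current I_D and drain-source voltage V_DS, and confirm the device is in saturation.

I_D ≈ 0.32 mA, V_DS ≈ 20 V

V_G = V_DD·R_2/(R_1+R_2) = 20×22/292 = 1.51 V.
Assume saturation: I_D = (k_n/2)(V_GS − V_t)² with V_GS = V_G − I_D·R_S = 1.51 − 0.22·I_D.
Substituting gives 0.046·I_D² − 1.27·I_D + 0.397 = 0, with roots I_D = 0.317 or 27.3 mA.
The root I_D = 27.3 mA gives V_GS = -4.5 V ≤ V_t, so take I_D = 0.317 mA.
Then V_GS = 1.44 V and V_DS = V_DD − I_D(R_D+R_S) = 20 − 0.317×1.42 = 19.6 V.
Saturation requires V_DS ≥ V_GS − V_t = 0.577 V; 19.6 ≥ 0.577 ✓.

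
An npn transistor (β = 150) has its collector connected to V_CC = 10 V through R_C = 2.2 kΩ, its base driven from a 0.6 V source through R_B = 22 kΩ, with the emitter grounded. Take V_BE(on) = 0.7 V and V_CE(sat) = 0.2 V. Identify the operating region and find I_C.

V_BB = 0.6 V ≤ V_BE(on) = 0.7 V, so the base-emitter junction is not forward biased.
The transistor is in cutoff: I_B = I_C = 0.

cutoff; I_C ≈ 0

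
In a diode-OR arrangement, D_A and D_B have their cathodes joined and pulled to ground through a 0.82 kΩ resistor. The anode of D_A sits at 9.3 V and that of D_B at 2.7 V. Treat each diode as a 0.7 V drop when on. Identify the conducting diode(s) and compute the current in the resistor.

Assume both conduct. Then node N would need to be at both 9.3−0.7 = 8.6 V and 2.7−0.7 = 2 V, which is impossible.
Assume only D_A conducts: V_N = 9.3 − 0.7 = 8.6 V, so I_R = 8.6/0.82 = 10.5 mA.
Check D_B: its anode-to-cathode voltage is 2.7 − 8.6 = -5.9 V < 0.7 V, so it is off. The assumption is consistent.

Only D_A conducts; I_R ≈ 10 mA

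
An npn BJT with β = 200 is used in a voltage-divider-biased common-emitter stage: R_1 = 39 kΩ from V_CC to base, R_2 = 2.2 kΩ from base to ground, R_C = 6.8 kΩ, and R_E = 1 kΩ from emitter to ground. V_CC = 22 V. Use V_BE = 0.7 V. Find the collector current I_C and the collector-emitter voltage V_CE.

Thevenize the base divider: V_Th = V_CC·R_2/(R_1+R_2) = 22×2.2/41.2 = 1.17 V, R_Th = R_1‖R_2 = 2.08 kΩ.
Base-emitter loop: V_Th = I_B·R_Th + V_BE + (β+1)I_B·R_E, so I_B = (1.17 − 0.7) / (2.08 + 201×1) = 0.00234 mA.
I_C = β·I_B = 200×0.00234 = 0.468 mA, and I_E = (β+1)I_B = 0.47 mA.
V_CE = V_CC − I_C·R_C − I_E·R_E = 22 − 0.468×6.8 − 0.47×1 = 18.4 V.
V_CE = 18.4 V > 0.2 V confirms active-region operation.

I_C ≈ 0.47 mA, V_CE ≈ 18 V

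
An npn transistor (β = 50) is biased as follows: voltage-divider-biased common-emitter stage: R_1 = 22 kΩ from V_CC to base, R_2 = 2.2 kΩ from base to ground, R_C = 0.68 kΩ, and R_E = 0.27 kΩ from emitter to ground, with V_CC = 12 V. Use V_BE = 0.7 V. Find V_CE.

Thevenize the base divider: V_Th = V_CC·R_2/(R_1+R_2) = 12×2.2/24.2 = 1.09 V, R_Th = R_1‖R_2 = 2 kΩ.
Base-emitter loop: V_Th = I_B·R_Th + V_BE + (β+1)I_B·R_E, so I_B = (1.09 − 0.7) / (2 + 51×0.27) = 0.0248 mA.
I_C = β·I_B = 50×0.0248 = 1.24 mA, and I_E = (β+1)I_B = 1.26 mA.
V_CE = V_CC − I_C·R_C − I_E·R_E = 12 − 1.24×0.68 − 1.26×0.27 = 10.8 V.
V_CE = 10.8 V > 0.2 V confirms active-region operation.

V_CE ≈ 11 V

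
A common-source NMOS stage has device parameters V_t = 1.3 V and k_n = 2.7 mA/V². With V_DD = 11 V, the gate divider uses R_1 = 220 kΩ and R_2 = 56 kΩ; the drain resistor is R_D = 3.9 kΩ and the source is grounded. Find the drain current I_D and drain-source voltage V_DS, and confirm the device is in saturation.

V_G = V_DD·R_2/(R_1+R_2) = 11×56/276 = 2.23 V. With the source grounded, V_GS = V_G = 2.23 V.
Assume saturation: I_D = (k_n/2)(V_GS − V_t)² = (2.7/2)×(2.23 − 1.3)² = 1.35×0.932² = 1.17 mA.
V_DS = V_DD − I_D·R_D = 11 − 1.17×3.9 = 6.43 V.
Saturation requires V_DS ≥ V_GS − V_t = 0.932 V; 6.43 ≥ 0.932 ✓.

I_D ≈ 1.2 mA, V_DS ≈ 6.4 V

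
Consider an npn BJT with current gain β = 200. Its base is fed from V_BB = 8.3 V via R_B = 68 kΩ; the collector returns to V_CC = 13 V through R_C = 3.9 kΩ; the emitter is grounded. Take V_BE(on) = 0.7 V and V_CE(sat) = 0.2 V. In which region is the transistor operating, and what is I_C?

saturation; I_C ≈ 3.3 mA

Assume active: I_B = (8.3 − 0.7)/68 = 0.112 mA, giving I_C = β·I_B = 22.4 mA.
But then V_CE = 13 − 22.4×3.9 = -74.2 V < V_CE(sat) = 0.2 V — impossible in the active region.
So the transistor is saturated. With V_CE = 0.2 V, I_C = (V_CC − 0.2)/R_C = 12.8/3.9 = 3.28 mA.
Check: β·I_B = 22.4 mA > I_C = 3.28 mA, confirming saturation.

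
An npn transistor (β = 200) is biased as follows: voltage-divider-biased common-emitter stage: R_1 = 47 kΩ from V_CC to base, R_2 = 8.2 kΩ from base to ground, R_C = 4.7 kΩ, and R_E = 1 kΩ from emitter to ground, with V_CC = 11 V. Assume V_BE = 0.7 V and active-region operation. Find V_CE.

Thevenize the base divider: V_Th = V_CC·R_2/(R_1+R_2) = 11×8.2/55.2 = 1.63 V, R_Th = R_1‖R_2 = 6.98 kΩ.
Base-emitter loop: V_Th = I_B·R_Th + V_BE + (β+1)I_B·R_E, so I_B = (1.63 − 0.7) / (6.98 + 201×1) = 0.00449 mA.
I_C = β·I_B = 200×0.00449 = 0.898 mA, and I_E = (β+1)I_B = 0.903 mA.
V_CE = V_CC − I_C·R_C − I_E·R_E = 11 − 0.898×4.7 − 0.903×1 = 5.88 V.
V_CE = 5.88 V > 0.2 V confirms active-region operation.

V_CE ≈ 5.9 V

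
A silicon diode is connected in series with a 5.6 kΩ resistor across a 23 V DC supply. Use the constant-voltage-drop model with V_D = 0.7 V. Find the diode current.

I ≈ 4 mA

KVL around the loop: 23 = V_D + I·R = 0.7 + I × 5.6 kΩ.
So I = (23 − 0.7) / 5.6 kΩ = 22.3 / 5.6 = 3.98 mA.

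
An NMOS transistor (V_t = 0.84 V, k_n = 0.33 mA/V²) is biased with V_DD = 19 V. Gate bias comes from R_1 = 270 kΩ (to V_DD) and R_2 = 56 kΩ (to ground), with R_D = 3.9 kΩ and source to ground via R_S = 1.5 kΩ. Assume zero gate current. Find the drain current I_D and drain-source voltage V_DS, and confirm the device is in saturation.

V_G = V_DD·R_2/(R_1+R_2) = 19×56/326 = 3.26 V.
Assume saturation: I_D = (k_n/2)(V_GS − V_t)² with V_GS = V_G − I_D·R_S = 3.26 − 1.5·I_D.
Substituting gives 0.371·I_D² − 2.2·I_D + 0.969 = 0, with roots I_D = 0.479 or 5.45 mA.
The root I_D = 5.45 mA gives V_GS = -4.91 V ≤ V_t, so take I_D = 0.479 mA.
Then V_GS = 2.54 V and V_DS = V_DD − I_D(R_D+R_S) = 19 − 0.479×5.4 = 16.4 V.
Saturation requires V_DS ≥ V_GS − V_t = 1.7 V; 16.4 ≥ 1.7 ✓.

I_D ≈ 0.48 mA, V_DS ≈ 16 V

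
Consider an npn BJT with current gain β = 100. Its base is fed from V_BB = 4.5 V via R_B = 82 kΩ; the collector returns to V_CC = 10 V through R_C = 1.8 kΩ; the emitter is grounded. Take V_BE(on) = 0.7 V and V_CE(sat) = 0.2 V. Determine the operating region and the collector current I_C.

Assume active. Base-emitter loop: I_B = (V_BB − V_BE)/R_B = (4.5 − 0.7)/82 = 0.0463 mA.
I_C = β·I_B = 100×0.0463 = 4.63 mA.
V_CE = V_CC − I_C·R_C = 10 − 4.63×1.8 = 1.66 V > V_CE(sat), so the active-region assumption holds.

active; I_C ≈ 4.6 mA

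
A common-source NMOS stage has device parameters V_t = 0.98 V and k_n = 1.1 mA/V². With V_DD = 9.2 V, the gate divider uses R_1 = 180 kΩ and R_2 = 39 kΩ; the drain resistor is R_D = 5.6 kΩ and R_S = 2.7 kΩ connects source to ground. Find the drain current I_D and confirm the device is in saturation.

I_D ≈ 0.092 mA

V_G = V_DD·R_2/(R_1+R_2) = 9.2×39/219 = 1.64 V.
Assume saturation: I_D = (k_n/2)(V_GS − V_t)² with V_GS = V_G − I_D·R_S = 1.64 − 2.7·I_D.
Substituting gives 4.01·I_D² − 2.96·I_D + 0.238 = 0, with roots I_D = 0.0922 or 0.645 mA.
The root I_D = 0.645 mA gives V_GS = -0.103 V ≤ V_t, so take I_D = 0.0922 mA.
Then V_GS = 1.39 V and V_DS = V_DD − I_D(R_D+R_S) = 9.2 − 0.0922×8.3 = 8.43 V.
Saturation requires V_DS ≥ V_GS − V_t = 0.409 V; 8.43 ≥ 0.409 ✓.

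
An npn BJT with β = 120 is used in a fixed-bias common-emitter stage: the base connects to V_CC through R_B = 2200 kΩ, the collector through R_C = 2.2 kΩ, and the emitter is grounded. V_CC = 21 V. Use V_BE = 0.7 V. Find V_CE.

V_CE ≈ 19 V

Base loop: V_CC = I_B·R_B + V_BE, so I_B = (21 − 0.7)/2200 kΩ = 0.00923 mA.
In the active region I_C = β·I_B = 120 × 0.00923 = 1.11 mA.
Collector loop: V_CE = V_CC − I_C·R_C = 21 − 1.11×2.2 = 18.6 V.
Since V_CE = 18.6 V > V_CE(sat) ≈ 0.2 V, the transistor is in the active region as assumed.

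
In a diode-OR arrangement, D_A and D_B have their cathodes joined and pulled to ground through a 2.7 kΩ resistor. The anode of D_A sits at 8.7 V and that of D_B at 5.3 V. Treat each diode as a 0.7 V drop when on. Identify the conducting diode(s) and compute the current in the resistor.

Assume both conduct. Then node N would need to be at both 8.7−0.7 = 8 V and 5.3−0.7 = 4.6 V, which is impossible.
Assume only D_A conducts: V_N = 8.7 − 0.7 = 8 V, so I_R = 8/2.7 = 2.96 mA.
Check D_B: its anode-to-cathode voltage is 5.3 − 8 = -2.7 V < 0.7 V, so it is off. The assumption is consistent.

Only D_A conducts; I_R ≈ 3 mA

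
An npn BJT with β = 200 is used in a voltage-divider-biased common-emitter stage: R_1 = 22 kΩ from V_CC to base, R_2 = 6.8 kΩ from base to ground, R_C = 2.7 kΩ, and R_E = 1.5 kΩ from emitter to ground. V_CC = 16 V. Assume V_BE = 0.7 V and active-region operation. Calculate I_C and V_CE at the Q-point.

I_C ≈ 2 mA, V_CE ≈ 7.6 V

Thevenize the base divider: V_Th = V_CC·R_2/(R_1+R_2) = 16×6.8/28.8 = 3.78 V, R_Th = R_1‖R_2 = 5.19 kΩ.
Base-emitter loop: V_Th = I_B·R_Th + V_BE + (β+1)I_B·R_E, so I_B = (3.78 − 0.7) / (5.19 + 201×1.5) = 0.01 mA.
I_C = β·I_B = 200×0.01 = 2.01 mA, and I_E = (β+1)I_B = 2.02 mA.
V_CE = V_CC − I_C·R_C − I_E·R_E = 16 − 2.01×2.7 − 2.02×1.5 = 7.56 V.
V_CE = 7.56 V > 0.2 V confirms active-region operation.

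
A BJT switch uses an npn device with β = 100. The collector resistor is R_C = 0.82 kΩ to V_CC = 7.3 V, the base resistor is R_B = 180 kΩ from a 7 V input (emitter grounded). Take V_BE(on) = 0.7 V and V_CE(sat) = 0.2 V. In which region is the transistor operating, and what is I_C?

active; I_C ≈ 3.5 mA

Assume active. Base-emitter loop: I_B = (V_BB − V_BE)/R_B = (7 − 0.7)/180 = 0.035 mA.
I_C = β·I_B = 100×0.035 = 3.5 mA.
V_CE = V_CC − I_C·R_C = 7.3 − 3.5×0.82 = 4.43 V > V_CE(sat), so the active-region assumption holds.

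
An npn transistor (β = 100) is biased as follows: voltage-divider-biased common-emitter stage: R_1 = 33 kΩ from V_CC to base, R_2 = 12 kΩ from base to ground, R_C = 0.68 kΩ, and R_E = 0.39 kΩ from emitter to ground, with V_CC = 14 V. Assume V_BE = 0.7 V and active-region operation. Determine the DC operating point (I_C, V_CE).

Thevenize the base divider: V_Th = V_CC·R_2/(R_1+R_2) = 14×12/45 = 3.73 V, R_Th = R_1‖R_2 = 8.8 kΩ.
Base-emitter loop: V_Th = I_B·R_Th + V_BE + (β+1)I_B·R_E, so I_B = (3.73 − 0.7) / (8.8 + 101×0.39) = 0.0629 mA.
I_C = β·I_B = 100×0.0629 = 6.29 mA, and I_E = (β+1)I_B = 6.36 mA.
V_CE = V_CC − I_C·R_C − I_E·R_E = 14 − 6.29×0.68 − 6.36×0.39 = 7.24 V.
V_CE = 7.24 V > 0.2 V confirms active-region operation.

I_C ≈ 6.3 mA, V_CE ≈ 7.2 V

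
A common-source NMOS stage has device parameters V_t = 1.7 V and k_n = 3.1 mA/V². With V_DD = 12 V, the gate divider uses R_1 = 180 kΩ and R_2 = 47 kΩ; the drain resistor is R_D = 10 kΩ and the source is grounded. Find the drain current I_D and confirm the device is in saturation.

I_D ≈ 0.95 mA

V_G = V_DD·R_2/(R_1+R_2) = 12×47/227 = 2.48 V. With the source grounded, V_GS = V_G = 2.48 V.
Assume saturation: I_D = (k_n/2)(V_GS − V_t)² = (3.1/2)×(2.48 − 1.7)² = 1.55×0.785² = 0.954 mA.
V_DS = V_DD − I_D·R_D = 12 − 0.954×10 = 2.46 V.
Saturation requires V_DS ≥ V_GS − V_t = 0.785 V; 2.46 ≥ 0.785 ✓.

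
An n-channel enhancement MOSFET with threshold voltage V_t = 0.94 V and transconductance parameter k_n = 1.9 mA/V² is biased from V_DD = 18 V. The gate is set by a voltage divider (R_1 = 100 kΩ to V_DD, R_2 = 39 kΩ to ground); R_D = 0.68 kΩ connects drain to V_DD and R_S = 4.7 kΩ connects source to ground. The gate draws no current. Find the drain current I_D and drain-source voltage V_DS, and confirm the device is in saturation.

V_G = V_DD·R_2/(R_1+R_2) = 18×39/139 = 5.05 V.
Assume saturation: I_D = (k_n/2)(V_GS − V_t)² with V_GS = V_G − I_D·R_S = 5.05 − 4.7·I_D.
Substituting gives 21·I_D² − 37.7·I_D + 16.1 = 0, with roots I_D = 0.693 or 1.1 mA.
The root I_D = 1.1 mA gives V_GS = -0.138 V ≤ V_t, so take I_D = 0.693 mA.
Then V_GS = 1.79 V and V_DS = V_DD − I_D(R_D+R_S) = 18 − 0.693×5.38 = 14.3 V.
Saturation requires V_DS ≥ V_GS − V_t = 0.854 V; 14.3 ≥ 0.854 ✓.

I_D ≈ 0.69 mA, V_DS ≈ 14 V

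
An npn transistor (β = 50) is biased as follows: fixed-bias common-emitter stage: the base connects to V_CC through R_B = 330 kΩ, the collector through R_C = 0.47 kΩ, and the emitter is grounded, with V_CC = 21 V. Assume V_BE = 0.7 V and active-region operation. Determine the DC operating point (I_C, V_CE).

I_C ≈ 3.1 mA, V_CE ≈ 20 V

Base loop: V_CC = I_B·R_B + V_BE, so I_B = (21 − 0.7)/330 kΩ = 0.0615 mA.
In the active region I_C = β·I_B = 50 × 0.0615 = 3.08 mA.
Collector loop: V_CE = V_CC − I_C·R_C = 21 − 3.08×0.47 = 19.6 V.
Since V_CE = 19.6 V > V_CE(sat) ≈ 0.2 V, the transistor is in the active region as assumed.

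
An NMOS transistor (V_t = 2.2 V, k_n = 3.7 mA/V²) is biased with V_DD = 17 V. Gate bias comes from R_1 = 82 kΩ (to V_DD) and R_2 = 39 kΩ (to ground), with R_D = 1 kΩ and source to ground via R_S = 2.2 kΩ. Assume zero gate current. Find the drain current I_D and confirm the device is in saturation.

V_G = V_DD·R_2/(R_1+R_2) = 17×39/121 = 5.48 V.
Assume saturation: I_D = (k_n/2)(V_GS − V_t)² with V_GS = V_G − I_D·R_S = 5.48 − 2.2·I_D.
Substituting gives 8.95·I_D² − 27.7·I_D + 19.9 = 0, with roots I_D = 1.13 or 1.96 mA.
The root I_D = 1.96 mA gives V_GS = 1.17 V ≤ V_t, so take I_D = 1.13 mA.
Then V_GS = 2.98 V and V_DS = V_DD − I_D(R_D+R_S) = 17 − 1.13×3.2 = 13.4 V.
Saturation requires V_DS ≥ V_GS − V_t = 0.783 V; 13.4 ≥ 0.783 ✓.

I_D ≈ 1.1 mA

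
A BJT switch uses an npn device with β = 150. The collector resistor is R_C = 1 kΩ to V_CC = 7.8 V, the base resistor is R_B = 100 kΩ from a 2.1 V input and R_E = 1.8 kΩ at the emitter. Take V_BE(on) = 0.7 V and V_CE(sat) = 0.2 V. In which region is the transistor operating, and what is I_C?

active; I_C ≈ 0.56 mA

Assume active. Base-emitter loop: I_B = (V_BB − V_BE)/(R_B + (β+1)R_E) = (2.1 − 0.7)/(100 + 151×1.8) = 0.00377 mA.
I_C = β·I_B = 150×0.00377 = 0.565 mA.
V_CE = V_CC − I_C·R_C − I_E·R_E = 7.8 − 0.565×1 − 0.569×1.8 = 6.21 V > V_CE(sat), so the active-region assumption holds.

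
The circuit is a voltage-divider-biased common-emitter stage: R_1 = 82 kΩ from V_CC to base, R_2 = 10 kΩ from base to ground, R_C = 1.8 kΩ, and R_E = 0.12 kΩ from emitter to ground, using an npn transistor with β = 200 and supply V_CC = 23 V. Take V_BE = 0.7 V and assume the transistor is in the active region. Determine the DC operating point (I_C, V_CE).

I_C ≈ 11 mA, V_CE ≈ 2.1 V

Thevenize the base divider: V_Th = V_CC·R_2/(R_1+R_2) = 23×10/92 = 2.5 V, R_Th = R_1‖R_2 = 8.91 kΩ.
Base-emitter loop: V_Th = I_B·R_Th + V_BE + (β+1)I_B·R_E, so I_B = (2.5 − 0.7) / (8.91 + 201×0.12) = 0.0545 mA.
I_C = β·I_B = 200×0.0545 = 10.9 mA, and I_E = (β+1)I_B = 11 mA.
V_CE = V_CC − I_C·R_C − I_E·R_E = 23 − 10.9×1.8 − 11×0.12 = 2.07 V.
V_CE = 2.07 V > 0.2 V confirms active-region operation.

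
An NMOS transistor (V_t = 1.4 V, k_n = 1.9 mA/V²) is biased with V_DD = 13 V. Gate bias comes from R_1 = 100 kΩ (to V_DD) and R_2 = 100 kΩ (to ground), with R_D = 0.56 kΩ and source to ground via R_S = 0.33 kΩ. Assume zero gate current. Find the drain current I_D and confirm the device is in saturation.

I_D ≈ 7.1 mA

V_G = V_DD·R_2/(R_1+R_2) = 13×100/200 = 6.5 V.
Assume saturation: I_D = (k_n/2)(V_GS − V_t)² with V_GS = V_G − I_D·R_S = 6.5 − 0.33·I_D.
Substituting gives 0.103·I_D² − 4.2·I_D + 24.7 = 0, with roots I_D = 7.14 or 33.4 mA.
The root I_D = 33.4 mA gives V_GS = -4.53 V ≤ V_t, so take I_D = 7.14 mA.
Then V_GS = 4.14 V and V_DS = V_DD − I_D(R_D+R_S) = 13 − 7.14×0.89 = 6.64 V.
Saturation requires V_DS ≥ V_GS − V_t = 2.74 V; 6.64 ≥ 2.74 ✓.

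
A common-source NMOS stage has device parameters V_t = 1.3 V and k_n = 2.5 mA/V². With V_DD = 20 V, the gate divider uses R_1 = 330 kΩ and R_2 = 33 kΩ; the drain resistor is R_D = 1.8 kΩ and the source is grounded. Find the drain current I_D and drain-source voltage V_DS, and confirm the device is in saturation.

V_G = V_DD·R_2/(R_1+R_2) = 20×33/363 = 1.82 V. With the source grounded, V_GS = V_G = 1.82 V.
Assume saturation: I_D = (k_n/2)(V_GS − V_t)² = (2.5/2)×(1.82 − 1.3)² = 1.25×0.518² = 0.336 mA.
V_DS = V_DD − I_D·R_D = 20 − 0.336×1.8 = 19.4 V.
Saturation requires V_DS ≥ V_GS − V_t = 0.518 V; 19.4 ≥ 0.518 ✓.

I_D ≈ 0.34 mA, V_DS ≈ 19 V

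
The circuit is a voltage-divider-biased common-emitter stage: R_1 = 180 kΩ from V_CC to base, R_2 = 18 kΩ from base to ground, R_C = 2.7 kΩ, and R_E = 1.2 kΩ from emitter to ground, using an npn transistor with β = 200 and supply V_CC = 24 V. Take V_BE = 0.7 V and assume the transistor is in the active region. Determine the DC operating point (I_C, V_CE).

I_C ≈ 1.2 mA, V_CE ≈ 20 V

Thevenize the base divider: V_Th = V_CC·R_2/(R_1+R_2) = 24×18/198 = 2.18 V, R_Th = R_1‖R_2 = 16.4 kΩ.
Base-emitter loop: V_Th = I_B·R_Th + V_BE + (β+1)I_B·R_E, so I_B = (2.18 − 0.7) / (16.4 + 201×1.2) = 0.00575 mA.
I_C = β·I_B = 200×0.00575 = 1.15 mA, and I_E = (β+1)I_B = 1.16 mA.
V_CE = V_CC − I_C·R_C − I_E·R_E = 24 − 1.15×2.7 − 1.16×1.2 = 19.5 V.
V_CE = 19.5 V > 0.2 V confirms active-region operation.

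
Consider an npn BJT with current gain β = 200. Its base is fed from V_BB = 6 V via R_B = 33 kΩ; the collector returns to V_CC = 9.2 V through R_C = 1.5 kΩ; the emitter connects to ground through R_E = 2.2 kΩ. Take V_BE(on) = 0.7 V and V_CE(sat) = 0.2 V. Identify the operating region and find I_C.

Assume active. Base-emitter loop: I_B = (V_BB − V_BE)/(R_B + (β+1)R_E) = (6 − 0.7)/(33 + 201×2.2) = 0.0112 mA.
I_C = β·I_B = 200×0.0112 = 2.23 mA.
V_CE = V_CC − I_C·R_C − I_E·R_E = 9.2 − 2.23×1.5 − 2.24×2.2 = 0.922 V > V_CE(sat), so the active-region assumption holds.

active; I_C ≈ 2.2 mA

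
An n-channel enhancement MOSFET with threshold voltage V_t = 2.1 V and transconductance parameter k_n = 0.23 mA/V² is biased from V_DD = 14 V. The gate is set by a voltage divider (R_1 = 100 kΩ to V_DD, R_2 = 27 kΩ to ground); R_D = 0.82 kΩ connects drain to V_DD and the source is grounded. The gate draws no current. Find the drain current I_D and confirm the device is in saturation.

V_G = V_DD·R_2/(R_1+R_2) = 14×27/127 = 2.98 V. With the source grounded, V_GS = V_G = 2.98 V.
Assume saturation: I_D = (k_n/2)(V_GS − V_t)² = (0.23/2)×(2.98 − 2.1)² = 0.115×0.876² = 0.0883 mA.
V_DS = V_DD − I_D·R_D = 14 − 0.0883×0.82 = 13.9 V.
Saturation requires V_DS ≥ V_GS − V_t = 0.876 V; 13.9 ≥ 0.876 ✓.

I_D ≈ 0.088 mA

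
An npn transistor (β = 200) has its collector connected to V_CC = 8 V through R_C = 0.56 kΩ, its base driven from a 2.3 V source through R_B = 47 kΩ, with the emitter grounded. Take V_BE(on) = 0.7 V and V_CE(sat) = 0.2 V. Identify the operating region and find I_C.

Assume active. Base-emitter loop: I_B = (V_BB − V_BE)/R_B = (2.3 − 0.7)/47 = 0.034 mA.
I_C = β·I_B = 200×0.034 = 6.81 mA.
V_CE = V_CC − I_C·R_C = 8 − 6.81×0.56 = 4.19 V > V_CE(sat), so the active-region assumption holds.

active; I_C ≈ 6.8 mA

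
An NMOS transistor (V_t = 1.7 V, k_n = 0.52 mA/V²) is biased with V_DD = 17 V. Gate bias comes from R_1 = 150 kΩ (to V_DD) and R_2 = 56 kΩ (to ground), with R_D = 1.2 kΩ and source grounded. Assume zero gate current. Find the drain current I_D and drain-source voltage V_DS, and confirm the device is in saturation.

V_G = V_DD·R_2/(R_1+R_2) = 17×56/206 = 4.62 V. With the source grounded, V_GS = V_G = 4.62 V.
Assume saturation: I_D = (k_n/2)(V_GS − V_t)² = (0.52/2)×(4.62 − 1.7)² = 0.26×2.92² = 2.22 mA.
V_DS = V_DD − I_D·R_D = 17 − 2.22×1.2 = 14.3 V.
Saturation requires V_DS ≥ V_GS − V_t = 2.92 V; 14.3 ≥ 2.92 ✓.

I_D ≈ 2.2 mA, V_DS ≈ 14 V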